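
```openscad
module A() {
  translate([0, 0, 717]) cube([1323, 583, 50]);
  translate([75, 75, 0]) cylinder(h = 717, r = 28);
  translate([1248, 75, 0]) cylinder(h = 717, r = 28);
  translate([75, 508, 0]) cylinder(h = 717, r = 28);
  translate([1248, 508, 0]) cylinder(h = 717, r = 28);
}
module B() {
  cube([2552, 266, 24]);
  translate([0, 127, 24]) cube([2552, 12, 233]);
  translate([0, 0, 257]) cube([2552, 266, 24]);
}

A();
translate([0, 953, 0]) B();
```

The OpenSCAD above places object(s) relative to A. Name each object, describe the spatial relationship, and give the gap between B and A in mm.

The I-beam's nearest face is 370 mm from the table's +y face.

A is a table. B is an I-beam. The I-beam is on the floor beside the table on its +y side. The gap between the I-beam and the table is 370 mm.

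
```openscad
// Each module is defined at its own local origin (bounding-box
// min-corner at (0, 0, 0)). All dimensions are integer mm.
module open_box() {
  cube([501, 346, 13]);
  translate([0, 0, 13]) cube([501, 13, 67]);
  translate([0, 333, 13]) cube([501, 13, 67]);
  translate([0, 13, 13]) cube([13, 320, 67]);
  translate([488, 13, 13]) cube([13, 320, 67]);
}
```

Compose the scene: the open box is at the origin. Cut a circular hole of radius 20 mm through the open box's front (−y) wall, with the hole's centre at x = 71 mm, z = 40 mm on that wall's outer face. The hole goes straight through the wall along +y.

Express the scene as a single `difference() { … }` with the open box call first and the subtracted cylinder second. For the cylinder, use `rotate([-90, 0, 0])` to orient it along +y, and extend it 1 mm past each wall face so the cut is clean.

difference() {
  open_box();
  translate([71, -1, 40]) rotate([-90, 0, 0]) cylinder(h = 15, r = 20);
}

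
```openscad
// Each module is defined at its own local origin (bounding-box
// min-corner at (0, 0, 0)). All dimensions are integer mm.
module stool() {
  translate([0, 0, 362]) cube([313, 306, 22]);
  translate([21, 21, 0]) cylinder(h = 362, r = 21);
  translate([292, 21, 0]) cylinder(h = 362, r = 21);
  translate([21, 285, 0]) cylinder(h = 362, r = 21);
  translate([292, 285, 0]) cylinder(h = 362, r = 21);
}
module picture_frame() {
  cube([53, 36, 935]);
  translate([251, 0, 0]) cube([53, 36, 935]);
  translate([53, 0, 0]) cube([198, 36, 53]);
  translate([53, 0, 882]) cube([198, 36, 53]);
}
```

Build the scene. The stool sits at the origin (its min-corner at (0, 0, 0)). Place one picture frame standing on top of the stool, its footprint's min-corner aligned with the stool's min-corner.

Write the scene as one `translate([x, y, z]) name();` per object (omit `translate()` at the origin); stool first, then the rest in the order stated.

stool();
translate([0, 0, 384]) picture_frame();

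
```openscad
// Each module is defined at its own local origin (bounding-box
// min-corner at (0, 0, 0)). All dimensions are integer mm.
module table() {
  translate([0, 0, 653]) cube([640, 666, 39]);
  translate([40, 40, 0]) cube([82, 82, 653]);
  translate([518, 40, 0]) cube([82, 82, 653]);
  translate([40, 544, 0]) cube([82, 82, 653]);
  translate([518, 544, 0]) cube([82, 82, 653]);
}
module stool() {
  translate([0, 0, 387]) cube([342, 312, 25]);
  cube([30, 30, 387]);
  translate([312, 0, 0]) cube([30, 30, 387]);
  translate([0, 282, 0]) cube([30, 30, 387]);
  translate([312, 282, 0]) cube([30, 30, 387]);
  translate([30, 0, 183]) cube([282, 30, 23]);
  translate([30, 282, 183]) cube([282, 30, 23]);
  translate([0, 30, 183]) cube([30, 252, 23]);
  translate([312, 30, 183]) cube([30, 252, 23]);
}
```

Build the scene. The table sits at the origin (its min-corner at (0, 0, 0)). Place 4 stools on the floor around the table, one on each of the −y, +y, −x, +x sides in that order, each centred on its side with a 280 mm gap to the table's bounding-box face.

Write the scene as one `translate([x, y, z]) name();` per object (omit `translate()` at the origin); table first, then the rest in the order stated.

table();
translate([149, -592, 0]) stool();
translate([149, 946, 0]) stool();
translate([-622, 177, 0]) stool();
translate([920, 177, 0]) stool();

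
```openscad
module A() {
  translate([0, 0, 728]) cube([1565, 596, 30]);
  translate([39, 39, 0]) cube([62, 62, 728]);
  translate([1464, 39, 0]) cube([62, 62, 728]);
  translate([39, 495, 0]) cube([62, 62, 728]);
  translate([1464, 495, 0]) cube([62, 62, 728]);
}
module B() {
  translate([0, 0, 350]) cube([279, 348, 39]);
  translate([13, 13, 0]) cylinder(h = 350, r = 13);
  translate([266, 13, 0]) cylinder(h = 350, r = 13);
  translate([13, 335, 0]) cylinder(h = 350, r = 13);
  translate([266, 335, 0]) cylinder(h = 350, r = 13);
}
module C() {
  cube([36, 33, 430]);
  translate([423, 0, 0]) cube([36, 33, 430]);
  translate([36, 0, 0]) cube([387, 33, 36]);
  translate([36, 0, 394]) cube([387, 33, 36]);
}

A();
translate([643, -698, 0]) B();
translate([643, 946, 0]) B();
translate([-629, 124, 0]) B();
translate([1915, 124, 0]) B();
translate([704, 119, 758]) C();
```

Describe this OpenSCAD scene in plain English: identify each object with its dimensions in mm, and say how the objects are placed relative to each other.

A is a table with a 1565×596 mm rectangular top, 30 mm thick, top surface at z = 758 mm, supported by four 62×62 mm square legs, each inset 39 mm from the nearest pair of top edges, running from the floor.

B is a four-legged stool. The seat is a 279×348×39 mm slab whose top surface is at z = 389 mm; four round legs, each 26 mm in diameter, run from the floor (z = 0) to the underside of the seat, each leg's axis is inset half a diameter from the nearest pair of seat edges (so the leg's bounding box is flush with the corner).

C is a picture frame with a 387×358 mm rectangular opening (x by z) and a uniform 36 mm border on every side. Frame depth is 33 mm along y. It is built from two vertical stiles running the full outside height and two horizontal rails spanning the gap between the stiles.

Four stools sit around the table at the −y, +y, −x, +x sides. The picture frame is on top of the table.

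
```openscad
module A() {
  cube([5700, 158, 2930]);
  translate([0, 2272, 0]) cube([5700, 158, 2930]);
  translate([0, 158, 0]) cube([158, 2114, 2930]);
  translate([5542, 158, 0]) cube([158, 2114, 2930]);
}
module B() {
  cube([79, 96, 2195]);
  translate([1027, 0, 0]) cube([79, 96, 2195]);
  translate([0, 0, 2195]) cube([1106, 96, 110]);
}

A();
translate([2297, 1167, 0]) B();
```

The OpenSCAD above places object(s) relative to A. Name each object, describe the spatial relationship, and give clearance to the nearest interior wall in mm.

Clearances: x = 2139, y = 1009; minimum 1009 mm.

A is a house frame. B is a door frame. The door frame sits inside the house frame, centred. The clearance to the nearest interior wall is 1009 mm.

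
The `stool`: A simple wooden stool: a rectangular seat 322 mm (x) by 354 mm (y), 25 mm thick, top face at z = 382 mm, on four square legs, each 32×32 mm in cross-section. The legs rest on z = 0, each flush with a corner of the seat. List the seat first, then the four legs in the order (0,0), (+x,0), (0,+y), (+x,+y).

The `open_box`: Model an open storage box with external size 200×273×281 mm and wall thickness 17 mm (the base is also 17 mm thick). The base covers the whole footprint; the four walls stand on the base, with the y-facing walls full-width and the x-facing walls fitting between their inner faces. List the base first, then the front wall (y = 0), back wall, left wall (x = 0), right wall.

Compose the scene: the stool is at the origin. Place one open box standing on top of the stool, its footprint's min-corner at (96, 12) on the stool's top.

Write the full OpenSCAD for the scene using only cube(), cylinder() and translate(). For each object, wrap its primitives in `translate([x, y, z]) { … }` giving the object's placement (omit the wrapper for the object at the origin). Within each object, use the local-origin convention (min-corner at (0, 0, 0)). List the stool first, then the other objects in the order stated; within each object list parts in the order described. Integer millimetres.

translate([0, 0, 357]) cube([322, 354, 25]);
cube([32, 32, 357]);
translate([290, 0, 0]) cube([32, 32, 357]);
translate([0, 322, 0]) cube([32, 32, 357]);
translate([290, 322, 0]) cube([32, 32, 357]);
translate([96, 12, 382]) {
  cube([200, 273, 17]);
  translate([0, 0, 17]) cube([200, 17, 264]);
  translate([0, 256, 17]) cube([200, 17, 264]);
  translate([0, 17, 17]) cube([17, 239, 264]);
  translate([183, 17, 17]) cube([17, 239, 264]);
}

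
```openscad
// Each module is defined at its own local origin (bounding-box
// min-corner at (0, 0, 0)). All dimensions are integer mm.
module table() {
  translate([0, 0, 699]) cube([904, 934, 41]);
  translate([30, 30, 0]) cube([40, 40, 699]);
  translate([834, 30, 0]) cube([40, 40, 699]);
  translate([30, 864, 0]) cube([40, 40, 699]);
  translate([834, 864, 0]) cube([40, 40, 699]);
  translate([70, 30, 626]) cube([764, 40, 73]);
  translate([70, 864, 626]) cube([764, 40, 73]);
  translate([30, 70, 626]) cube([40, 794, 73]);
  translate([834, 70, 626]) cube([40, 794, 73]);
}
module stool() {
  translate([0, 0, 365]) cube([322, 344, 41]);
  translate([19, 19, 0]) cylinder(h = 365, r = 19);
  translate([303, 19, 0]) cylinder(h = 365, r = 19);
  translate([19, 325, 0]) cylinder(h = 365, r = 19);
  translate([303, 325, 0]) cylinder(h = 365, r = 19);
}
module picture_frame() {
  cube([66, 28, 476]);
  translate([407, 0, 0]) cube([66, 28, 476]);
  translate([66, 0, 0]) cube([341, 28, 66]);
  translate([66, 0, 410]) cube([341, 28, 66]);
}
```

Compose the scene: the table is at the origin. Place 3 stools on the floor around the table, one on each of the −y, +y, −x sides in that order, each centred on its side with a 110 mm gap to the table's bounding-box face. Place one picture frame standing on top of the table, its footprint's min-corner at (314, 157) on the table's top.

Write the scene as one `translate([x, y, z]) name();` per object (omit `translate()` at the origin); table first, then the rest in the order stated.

table();
translate([291, -454, 0]) stool();
translate([291, 1044, 0]) stool();
translate([-432, 295, 0]) stool();
translate([314, 157, 740]) picture_frame();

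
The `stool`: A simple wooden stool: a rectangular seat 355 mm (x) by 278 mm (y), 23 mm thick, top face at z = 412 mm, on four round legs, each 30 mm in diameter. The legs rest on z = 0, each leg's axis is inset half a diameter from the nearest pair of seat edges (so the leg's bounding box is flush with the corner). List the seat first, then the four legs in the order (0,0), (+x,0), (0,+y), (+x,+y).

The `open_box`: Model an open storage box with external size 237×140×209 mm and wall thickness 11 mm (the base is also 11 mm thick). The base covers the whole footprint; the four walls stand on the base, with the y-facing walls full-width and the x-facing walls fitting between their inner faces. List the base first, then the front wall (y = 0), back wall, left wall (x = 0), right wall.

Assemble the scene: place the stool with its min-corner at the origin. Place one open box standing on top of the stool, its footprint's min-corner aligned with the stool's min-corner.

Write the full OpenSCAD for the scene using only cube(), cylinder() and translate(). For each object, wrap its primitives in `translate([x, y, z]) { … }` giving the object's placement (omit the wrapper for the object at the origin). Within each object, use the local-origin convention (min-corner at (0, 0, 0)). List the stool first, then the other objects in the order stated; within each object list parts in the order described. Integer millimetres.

translate([0, 0, 389]) cube([355, 278, 23]);
translate([15, 15, 0]) cylinder(h = 389, r = 15);
translate([340, 15, 0]) cylinder(h = 389, r = 15);
translate([15, 263, 0]) cylinder(h = 389, r = 15);
translate([340, 263, 0]) cylinder(h = 389, r = 15);
translate([0, 0, 412]) {
  cube([237, 140, 11]);
  translate([0, 0, 11]) cube([237, 11, 198]);
  translate([0, 129, 11]) cube([237, 11, 198]);
  translate([0, 11, 11]) cube([11, 118, 198]);
  translate([226, 11, 11]) cube([11, 118, 198]);
}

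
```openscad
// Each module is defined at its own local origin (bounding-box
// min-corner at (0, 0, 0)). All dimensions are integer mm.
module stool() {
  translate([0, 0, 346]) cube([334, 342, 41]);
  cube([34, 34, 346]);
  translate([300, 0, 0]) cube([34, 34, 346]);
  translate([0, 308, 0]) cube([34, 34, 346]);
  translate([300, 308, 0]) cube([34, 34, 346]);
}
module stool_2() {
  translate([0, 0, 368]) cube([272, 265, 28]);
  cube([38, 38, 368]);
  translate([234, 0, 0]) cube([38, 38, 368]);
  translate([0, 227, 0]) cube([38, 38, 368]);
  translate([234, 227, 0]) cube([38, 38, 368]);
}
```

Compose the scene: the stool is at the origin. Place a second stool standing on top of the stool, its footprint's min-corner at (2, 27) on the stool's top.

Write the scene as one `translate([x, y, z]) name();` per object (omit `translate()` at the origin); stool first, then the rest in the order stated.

stool();
translate([2, 27, 387]) stool_2();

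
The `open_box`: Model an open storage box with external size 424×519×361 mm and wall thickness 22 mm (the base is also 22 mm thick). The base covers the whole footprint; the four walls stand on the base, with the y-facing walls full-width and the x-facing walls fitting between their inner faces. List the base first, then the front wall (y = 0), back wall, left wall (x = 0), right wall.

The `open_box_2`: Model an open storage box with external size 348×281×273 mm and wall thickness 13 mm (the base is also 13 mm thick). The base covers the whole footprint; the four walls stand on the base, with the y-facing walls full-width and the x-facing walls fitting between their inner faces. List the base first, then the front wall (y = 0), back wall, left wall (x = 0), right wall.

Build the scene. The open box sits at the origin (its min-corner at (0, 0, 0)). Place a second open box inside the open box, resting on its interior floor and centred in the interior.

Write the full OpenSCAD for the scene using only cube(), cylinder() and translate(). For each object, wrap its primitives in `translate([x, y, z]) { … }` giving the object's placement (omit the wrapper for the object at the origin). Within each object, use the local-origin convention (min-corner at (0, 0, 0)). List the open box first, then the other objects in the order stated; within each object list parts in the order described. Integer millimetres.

cube([424, 519, 22]);
translate([0, 0, 22]) cube([424, 22, 339]);
translate([0, 497, 22]) cube([424, 22, 339]);
translate([0, 22, 22]) cube([22, 475, 339]);
translate([402, 22, 22]) cube([22, 475, 339]);
translate([38, 119, 22]) {
  cube([348, 281, 13]);
  translate([0, 0, 13]) cube([348, 13, 260]);
  translate([0, 268, 13]) cube([348, 13, 260]);
  translate([0, 13, 13]) cube([13, 255, 260]);
  translate([335, 13, 13]) cube([13, 255, 260]);
}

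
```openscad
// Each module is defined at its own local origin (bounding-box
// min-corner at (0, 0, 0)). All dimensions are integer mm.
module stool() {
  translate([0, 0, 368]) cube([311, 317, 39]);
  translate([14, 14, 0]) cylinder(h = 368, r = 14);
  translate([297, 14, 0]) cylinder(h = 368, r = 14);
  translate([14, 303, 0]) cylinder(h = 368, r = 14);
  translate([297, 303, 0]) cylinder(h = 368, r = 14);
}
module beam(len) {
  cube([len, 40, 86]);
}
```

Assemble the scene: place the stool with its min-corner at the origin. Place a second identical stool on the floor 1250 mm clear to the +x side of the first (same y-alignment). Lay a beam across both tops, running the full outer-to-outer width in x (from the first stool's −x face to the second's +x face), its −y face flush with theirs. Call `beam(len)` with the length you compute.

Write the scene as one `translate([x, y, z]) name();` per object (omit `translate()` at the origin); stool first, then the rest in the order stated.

stool();
translate([1561, 0, 0]) stool();
translate([0, 0, 407]) beam(1872);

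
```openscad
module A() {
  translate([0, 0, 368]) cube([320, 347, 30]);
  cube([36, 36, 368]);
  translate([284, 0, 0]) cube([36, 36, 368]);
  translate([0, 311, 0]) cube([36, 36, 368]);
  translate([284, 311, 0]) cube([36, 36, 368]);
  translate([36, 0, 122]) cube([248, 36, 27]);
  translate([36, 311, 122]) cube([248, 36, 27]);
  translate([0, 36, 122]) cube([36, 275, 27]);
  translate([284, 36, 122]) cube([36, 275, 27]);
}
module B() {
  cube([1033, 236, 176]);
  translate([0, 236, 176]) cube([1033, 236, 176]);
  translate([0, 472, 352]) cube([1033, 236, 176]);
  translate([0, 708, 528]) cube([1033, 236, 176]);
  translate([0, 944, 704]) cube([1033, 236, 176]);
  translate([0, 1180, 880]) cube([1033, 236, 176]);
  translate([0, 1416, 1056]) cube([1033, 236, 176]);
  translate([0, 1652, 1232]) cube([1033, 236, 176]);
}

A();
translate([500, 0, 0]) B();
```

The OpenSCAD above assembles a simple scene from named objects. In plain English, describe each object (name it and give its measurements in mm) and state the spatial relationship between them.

A is a four-legged stool. The seat is 320×347 mm, 30 mm thick, top at z = 398 mm. It stands on four square legs, each 36×36 mm in cross-section, from z = 0 to the seat underside, each flush with a corner of the seat. Four stretchers, 36 mm wide and 27 mm tall, connect adjacent legs with their undersides at z = 122 mm, each running between the inner faces of the legs it joins and aligned with the legs' outer faces on the other axis.

B is a straight staircase of 8 solid steps. Each step is 1033 mm wide (x), 236 mm deep (y, the going) and 176 mm tall (the rise). The first step rests on the floor; each subsequent step sits one going further in +y and one rise higher in +z, directly behind and above the previous step with no overlap.

The staircase is on the floor beside the stool on its +x side.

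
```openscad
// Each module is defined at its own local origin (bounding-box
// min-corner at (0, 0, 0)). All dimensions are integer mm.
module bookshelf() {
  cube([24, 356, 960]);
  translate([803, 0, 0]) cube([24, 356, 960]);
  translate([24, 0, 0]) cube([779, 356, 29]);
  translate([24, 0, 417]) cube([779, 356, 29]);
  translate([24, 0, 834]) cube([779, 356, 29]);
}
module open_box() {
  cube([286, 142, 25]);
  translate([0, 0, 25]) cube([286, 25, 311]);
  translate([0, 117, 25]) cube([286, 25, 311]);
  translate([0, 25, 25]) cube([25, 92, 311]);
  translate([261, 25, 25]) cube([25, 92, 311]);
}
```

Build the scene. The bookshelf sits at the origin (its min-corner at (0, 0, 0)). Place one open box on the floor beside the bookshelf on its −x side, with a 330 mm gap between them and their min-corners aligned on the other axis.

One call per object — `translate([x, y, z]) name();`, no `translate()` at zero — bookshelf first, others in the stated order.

bookshelf();
translate([-616, 0, 0]) open_box();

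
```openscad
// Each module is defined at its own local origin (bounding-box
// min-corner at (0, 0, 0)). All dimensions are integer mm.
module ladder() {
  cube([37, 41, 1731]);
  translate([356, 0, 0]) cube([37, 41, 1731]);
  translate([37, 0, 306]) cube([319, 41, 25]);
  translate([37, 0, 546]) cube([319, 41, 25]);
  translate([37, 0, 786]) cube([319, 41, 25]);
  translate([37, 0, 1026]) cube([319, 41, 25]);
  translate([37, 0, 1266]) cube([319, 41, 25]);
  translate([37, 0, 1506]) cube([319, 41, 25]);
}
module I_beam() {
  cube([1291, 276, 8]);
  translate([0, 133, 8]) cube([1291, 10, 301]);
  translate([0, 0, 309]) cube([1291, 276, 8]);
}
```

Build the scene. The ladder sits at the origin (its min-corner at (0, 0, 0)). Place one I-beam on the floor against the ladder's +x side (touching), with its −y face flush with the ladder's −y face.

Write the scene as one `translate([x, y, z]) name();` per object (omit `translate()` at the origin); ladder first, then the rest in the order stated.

ladder();
translate([393, 0, 0]) I_beam();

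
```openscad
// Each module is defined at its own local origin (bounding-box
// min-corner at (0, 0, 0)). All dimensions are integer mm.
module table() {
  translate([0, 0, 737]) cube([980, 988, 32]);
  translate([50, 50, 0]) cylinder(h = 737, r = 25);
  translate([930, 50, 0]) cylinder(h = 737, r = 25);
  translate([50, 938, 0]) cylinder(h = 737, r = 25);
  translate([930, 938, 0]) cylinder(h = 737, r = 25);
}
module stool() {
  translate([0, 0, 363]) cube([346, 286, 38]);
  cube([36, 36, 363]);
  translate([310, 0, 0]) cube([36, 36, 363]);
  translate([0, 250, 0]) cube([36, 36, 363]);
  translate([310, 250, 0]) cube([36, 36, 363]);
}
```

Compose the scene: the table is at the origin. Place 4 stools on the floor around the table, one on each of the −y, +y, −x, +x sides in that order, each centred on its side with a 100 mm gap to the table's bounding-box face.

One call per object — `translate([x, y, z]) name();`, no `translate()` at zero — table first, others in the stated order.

table();
translate([317, -386, 0]) stool();
translate([317, 1088, 0]) stool();
translate([-446, 351, 0]) stool();
translate([1080, 351, 0]) stool();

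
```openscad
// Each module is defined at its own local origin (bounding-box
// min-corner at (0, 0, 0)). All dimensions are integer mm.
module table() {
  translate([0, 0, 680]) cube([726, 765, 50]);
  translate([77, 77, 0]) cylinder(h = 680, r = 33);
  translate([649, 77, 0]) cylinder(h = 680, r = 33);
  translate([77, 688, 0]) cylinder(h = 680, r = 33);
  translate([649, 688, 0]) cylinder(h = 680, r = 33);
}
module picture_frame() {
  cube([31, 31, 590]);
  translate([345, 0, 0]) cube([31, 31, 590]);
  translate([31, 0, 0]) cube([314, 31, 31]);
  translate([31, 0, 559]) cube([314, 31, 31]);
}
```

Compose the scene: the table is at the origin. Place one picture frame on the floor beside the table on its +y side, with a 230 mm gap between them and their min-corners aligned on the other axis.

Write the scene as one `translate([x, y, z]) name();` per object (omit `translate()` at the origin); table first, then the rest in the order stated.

table();
translate([0, 995, 0]) picture_frame();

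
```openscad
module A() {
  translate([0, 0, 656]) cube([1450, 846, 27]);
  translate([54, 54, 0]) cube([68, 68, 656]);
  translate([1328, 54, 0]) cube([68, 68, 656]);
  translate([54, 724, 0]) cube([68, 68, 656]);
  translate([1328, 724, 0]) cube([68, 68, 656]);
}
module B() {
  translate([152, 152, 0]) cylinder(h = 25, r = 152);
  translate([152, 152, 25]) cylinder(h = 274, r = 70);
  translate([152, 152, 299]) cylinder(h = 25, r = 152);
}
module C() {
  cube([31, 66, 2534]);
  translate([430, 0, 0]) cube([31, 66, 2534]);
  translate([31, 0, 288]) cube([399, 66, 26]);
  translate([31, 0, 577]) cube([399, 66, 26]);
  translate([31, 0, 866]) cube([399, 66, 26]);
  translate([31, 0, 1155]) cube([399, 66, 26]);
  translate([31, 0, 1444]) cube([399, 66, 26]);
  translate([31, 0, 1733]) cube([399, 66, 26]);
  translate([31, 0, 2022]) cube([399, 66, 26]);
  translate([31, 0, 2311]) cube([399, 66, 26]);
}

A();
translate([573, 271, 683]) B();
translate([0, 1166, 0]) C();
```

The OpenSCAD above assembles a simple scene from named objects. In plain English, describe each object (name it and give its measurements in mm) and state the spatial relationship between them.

A is a rectangular dining table. The top is 1450×846×27 mm with its upper surface at z = 683 mm. It stands on four 68×68 mm square legs, each inset 54 mm from the nearest pair of top edges, running from the floor to the underside of the top.

B is a spool: two coaxial disc flanges of radius 152 mm and thickness 25 mm, joined by a core cylinder of radius 70 mm and height 274 mm. The lower flange rests on z = 0 and the three cylinders share a vertical axis.

C is a straight ladder. Two 31×66 mm vertical rails, 2534 mm tall, stand 461 mm apart (outside-to-outside) with their front faces coplanar on the −y side. 8 rungs, each 66 mm deep and 26 mm tall, span between the inner faces of the rails, front faces flush with the rails. The lowest rung's underside is at z = 288 mm and rungs are spaced 289 mm apart (underside to underside).

The spool is on top of the table, centred. The ladder is on the floor beside the table on its +y side.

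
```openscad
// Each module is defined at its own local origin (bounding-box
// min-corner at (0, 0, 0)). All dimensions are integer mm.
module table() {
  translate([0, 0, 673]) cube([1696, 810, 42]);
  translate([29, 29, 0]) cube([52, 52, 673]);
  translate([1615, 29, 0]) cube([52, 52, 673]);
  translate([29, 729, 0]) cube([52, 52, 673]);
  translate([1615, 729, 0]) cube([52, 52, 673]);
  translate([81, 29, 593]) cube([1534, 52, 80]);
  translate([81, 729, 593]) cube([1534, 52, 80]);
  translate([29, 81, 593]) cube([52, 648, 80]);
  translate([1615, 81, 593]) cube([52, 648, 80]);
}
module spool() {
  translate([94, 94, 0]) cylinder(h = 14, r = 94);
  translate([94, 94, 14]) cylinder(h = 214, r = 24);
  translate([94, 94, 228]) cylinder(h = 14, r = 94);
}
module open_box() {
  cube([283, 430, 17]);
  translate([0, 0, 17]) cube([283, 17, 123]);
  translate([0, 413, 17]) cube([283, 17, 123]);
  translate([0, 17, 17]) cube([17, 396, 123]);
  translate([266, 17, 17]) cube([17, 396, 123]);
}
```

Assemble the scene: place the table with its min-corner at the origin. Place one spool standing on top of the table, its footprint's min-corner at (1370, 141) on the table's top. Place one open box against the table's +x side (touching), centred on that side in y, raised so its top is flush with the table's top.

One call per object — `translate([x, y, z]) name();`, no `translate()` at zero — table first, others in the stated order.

table();
translate([1370, 141, 715]) spool();
translate([1696, 190, 575]) open_box();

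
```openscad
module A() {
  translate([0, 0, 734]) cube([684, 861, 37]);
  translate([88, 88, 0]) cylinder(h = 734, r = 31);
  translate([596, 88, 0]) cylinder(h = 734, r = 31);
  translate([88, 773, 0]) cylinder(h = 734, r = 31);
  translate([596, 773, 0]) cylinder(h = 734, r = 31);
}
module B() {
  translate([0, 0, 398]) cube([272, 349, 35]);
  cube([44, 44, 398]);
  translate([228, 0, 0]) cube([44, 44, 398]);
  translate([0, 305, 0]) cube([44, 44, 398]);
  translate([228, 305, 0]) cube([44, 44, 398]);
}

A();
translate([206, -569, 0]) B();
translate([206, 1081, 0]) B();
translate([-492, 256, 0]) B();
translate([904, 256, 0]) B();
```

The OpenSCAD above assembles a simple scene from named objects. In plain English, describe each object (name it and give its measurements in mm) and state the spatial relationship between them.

A is a table with a 684×861 mm rectangular top, 37 mm thick, top surface at z = 771 mm, supported by four round legs of 62 mm diameter, each leg's bounding box inset 57 mm from the nearest pair of top edges, running from the floor.

B is a four-legged stool. The seat is a 272×349×35 mm slab whose top surface is at z = 433 mm; four square legs, each 44×44 mm in cross-section, run from the floor (z = 0) to the underside of the seat, each flush with a corner of the seat.

Four stools sit around the table at the −y, +y, −x, +x sides.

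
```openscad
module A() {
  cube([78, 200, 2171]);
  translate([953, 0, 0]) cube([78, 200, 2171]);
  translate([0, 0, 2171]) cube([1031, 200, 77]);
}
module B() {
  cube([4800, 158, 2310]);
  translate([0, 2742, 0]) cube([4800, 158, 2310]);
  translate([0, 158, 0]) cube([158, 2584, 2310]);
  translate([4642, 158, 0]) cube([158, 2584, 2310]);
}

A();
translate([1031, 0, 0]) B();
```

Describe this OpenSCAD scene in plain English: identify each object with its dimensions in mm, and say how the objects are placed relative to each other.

A is a door frame. The clear opening is 875 mm wide and 2171 mm high. Two 78 mm wide jambs, 200 mm deep, stand either side of the opening from the floor to the top of the opening. A 77 mm thick head sits across the top of both jambs, spanning the full outside width of the frame.

B is the wall frame of a small rectangular building: four walls, each 2310 mm tall and 158 mm thick, enclosing a footprint 4800 mm (x) by 2900 mm (y) outside-to-outside, with no floor or roof. The front and back walls (the −y and +y sides) span the full width; the two side walls fit between them.

The house frame is against the door frame's +x side, with their −y faces flush.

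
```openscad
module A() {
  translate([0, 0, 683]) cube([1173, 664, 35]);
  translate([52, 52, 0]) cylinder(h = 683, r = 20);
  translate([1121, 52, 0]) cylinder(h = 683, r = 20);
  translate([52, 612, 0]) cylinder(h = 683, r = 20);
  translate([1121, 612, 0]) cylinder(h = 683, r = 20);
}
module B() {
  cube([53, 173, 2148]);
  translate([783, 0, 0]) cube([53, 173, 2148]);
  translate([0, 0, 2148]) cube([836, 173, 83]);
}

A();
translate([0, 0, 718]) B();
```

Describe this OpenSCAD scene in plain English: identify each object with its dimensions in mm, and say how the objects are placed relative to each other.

A is a rectangular dining table. The top is 1173×664×35 mm with its upper surface at z = 718 mm. It stands on four round legs of 40 mm diameter, each leg's bounding box inset 32 mm from the nearest pair of top edges, running from the floor to the underside of the top.

B is a rectangular door frame: two vertical jambs of 53×173 mm section, 2148 mm tall, with a clear opening 730 mm wide between their inner faces. A header 83 mm tall and 173 mm deep lies on top of the jambs and spans the full outside width.

The door frame is on top of the table.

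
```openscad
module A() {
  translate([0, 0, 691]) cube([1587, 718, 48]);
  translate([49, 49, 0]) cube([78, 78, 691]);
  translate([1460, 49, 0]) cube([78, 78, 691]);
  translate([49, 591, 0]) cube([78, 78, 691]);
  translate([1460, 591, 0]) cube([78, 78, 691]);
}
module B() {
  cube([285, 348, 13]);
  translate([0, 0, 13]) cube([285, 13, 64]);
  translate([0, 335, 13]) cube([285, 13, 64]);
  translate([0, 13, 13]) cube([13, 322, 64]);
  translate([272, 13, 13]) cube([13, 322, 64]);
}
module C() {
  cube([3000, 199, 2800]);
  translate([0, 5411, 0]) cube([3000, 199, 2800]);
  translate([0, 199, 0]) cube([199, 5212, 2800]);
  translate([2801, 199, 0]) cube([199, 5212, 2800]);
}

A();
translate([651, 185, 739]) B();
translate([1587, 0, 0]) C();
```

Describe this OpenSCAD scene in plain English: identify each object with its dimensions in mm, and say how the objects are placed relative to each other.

A is a table with a 1587×718 mm rectangular top, 48 mm thick, top surface at z = 739 mm, supported by four 78×78 mm square legs, each inset 49 mm from the nearest pair of top edges, running from the floor.

B is an open-topped rectangular box: outside dimensions 285×348×77 mm, with a uniform wall and base thickness of 13 mm. The base is a full 285×348 slab on the floor; four walls sit on top of the base. The front and back walls (the −y and +y sides) span the full width; the two side walls fit between them.

C is the wall frame of a small rectangular building: four walls, each 2800 mm tall and 199 mm thick, enclosing a footprint 3000 mm (x) by 5610 mm (y) outside-to-outside, with no floor or roof. The front and back walls (the −y and +y sides) span the full width; the two side walls fit between them.

The open box is on top of the table, centred. The house frame is against the table's +x side, with their −y faces flush.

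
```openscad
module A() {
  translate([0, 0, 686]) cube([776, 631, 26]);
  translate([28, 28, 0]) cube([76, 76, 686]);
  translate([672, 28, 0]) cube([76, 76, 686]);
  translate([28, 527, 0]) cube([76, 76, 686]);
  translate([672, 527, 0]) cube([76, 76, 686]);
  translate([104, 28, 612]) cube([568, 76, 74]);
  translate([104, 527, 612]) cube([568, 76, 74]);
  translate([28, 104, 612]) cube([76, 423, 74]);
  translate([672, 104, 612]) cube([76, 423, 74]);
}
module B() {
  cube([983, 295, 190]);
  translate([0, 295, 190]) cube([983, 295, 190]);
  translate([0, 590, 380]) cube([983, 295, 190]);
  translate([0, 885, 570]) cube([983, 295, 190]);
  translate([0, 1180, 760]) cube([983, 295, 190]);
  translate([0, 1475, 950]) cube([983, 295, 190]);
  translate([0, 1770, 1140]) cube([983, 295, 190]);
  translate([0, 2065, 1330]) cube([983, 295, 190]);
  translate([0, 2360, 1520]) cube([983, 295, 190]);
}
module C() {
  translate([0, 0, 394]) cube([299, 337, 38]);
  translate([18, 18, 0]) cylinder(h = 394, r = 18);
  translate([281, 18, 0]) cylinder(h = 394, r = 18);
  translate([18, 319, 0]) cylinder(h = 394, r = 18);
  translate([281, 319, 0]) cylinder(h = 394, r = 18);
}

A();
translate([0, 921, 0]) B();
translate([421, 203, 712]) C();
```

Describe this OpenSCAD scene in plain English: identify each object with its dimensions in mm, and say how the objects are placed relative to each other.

A is a rectangular dining table. The top is 776×631×26 mm with its upper surface at z = 712 mm. It stands on four 76×76 mm square legs, each inset 28 mm from the nearest pair of top edges, running from the floor to the underside of the top. Four apron rails, 76 mm thick and 74 mm tall, run between adjacent legs with their top edges flush with the underside of the top and their outer faces flush with the legs' outer faces.

B is a straight staircase of 9 solid steps. Each step is 983 mm wide (x), 295 mm deep (y, the going) and 190 mm tall (the rise). The first step rests on the floor; each subsequent step sits one going further in +y and one rise higher in +z, directly behind and above the previous step with no overlap.

C is a simple wooden stool: a rectangular seat 299 mm (x) by 337 mm (y), 38 mm thick, top face at z = 432 mm, on four round legs, each 36 mm in diameter. The legs rest on z = 0, each leg's axis is inset half a diameter from the nearest pair of seat edges (so the leg's bounding box is flush with the corner).

The staircase is on the floor beside the table on its +y side. The stool is on top of the table.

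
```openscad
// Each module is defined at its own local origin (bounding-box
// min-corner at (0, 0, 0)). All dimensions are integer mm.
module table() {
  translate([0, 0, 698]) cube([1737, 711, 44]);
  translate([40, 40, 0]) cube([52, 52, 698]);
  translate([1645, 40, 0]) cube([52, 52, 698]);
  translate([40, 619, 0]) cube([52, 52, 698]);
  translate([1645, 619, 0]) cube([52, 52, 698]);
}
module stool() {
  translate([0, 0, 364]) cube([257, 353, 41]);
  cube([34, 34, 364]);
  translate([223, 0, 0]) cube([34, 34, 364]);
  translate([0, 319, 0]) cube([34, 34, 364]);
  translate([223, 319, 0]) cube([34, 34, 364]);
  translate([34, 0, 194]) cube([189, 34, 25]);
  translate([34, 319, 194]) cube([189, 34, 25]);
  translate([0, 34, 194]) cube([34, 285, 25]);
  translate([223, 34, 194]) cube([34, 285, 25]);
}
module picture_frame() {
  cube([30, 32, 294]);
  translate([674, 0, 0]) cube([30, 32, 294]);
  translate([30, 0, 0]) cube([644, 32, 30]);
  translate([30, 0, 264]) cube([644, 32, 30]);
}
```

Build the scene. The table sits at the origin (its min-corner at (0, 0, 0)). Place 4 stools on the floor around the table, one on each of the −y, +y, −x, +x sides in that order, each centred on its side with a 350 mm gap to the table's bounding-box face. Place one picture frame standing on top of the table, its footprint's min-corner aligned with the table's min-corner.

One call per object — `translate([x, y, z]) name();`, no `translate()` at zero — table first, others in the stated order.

table();
translate([740, -703, 0]) stool();
translate([740, 1061, 0]) stool();
translate([-607, 179, 0]) stool();
translate([2087, 179, 0]) stool();
translate([0, 0, 742]) picture_frame();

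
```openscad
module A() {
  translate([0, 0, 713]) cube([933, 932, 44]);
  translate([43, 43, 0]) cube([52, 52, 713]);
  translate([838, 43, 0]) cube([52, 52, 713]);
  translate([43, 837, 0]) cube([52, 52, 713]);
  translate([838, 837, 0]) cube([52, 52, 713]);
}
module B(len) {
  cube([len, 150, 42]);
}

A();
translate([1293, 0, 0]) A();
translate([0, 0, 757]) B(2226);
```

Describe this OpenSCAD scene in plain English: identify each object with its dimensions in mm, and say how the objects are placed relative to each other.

A is a table: top 933 mm (x) × 932 mm (y), 44 mm thick, upper face at z = 757 mm, on four 52×52 mm square legs, each inset 43 mm from the nearest pair of top edges, running from z = 0 to the bottom of the top.

B is a rectangular beam 2226 mm long (x), 150 mm deep (y), 42 mm thick (z).

The beam spans the tops of two tables placed 360 mm apart, resting at z = 757 mm.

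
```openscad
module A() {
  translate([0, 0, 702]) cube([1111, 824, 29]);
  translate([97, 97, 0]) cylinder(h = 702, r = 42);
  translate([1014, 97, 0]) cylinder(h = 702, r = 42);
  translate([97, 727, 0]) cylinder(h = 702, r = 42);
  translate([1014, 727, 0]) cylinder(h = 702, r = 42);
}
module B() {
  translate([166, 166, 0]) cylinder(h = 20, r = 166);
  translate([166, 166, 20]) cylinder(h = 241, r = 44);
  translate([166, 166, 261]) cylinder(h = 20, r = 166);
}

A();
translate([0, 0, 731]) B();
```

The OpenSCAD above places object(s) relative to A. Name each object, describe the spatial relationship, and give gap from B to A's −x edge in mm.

The spool's min-x is at 0; the table's min-x is 0; gap = 0 mm.

A is a table. B is a spool. The spool is on top of the table. The gap from the spool to the table's −x edge is 0 mm.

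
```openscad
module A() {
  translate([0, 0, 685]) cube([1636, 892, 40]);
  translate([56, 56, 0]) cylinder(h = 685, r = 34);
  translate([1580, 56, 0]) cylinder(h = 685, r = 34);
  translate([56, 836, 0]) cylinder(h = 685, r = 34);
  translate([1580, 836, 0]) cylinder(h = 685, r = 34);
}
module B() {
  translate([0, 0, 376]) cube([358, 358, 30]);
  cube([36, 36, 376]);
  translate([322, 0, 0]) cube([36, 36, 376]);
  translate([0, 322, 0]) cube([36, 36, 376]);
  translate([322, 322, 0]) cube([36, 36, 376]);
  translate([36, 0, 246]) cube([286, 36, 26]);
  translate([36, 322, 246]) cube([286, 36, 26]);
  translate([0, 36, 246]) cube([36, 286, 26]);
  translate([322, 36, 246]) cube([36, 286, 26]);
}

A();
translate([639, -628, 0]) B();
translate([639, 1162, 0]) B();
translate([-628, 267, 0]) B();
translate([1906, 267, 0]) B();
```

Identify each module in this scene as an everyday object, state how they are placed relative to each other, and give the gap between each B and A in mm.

Each stool's nearest face is 270 mm from the table's bounding box.

A is a table. B is a stool. Four stools sit around the table at the −y, +y, −x, +x sides. The gap between each stool and the table is 270 mm.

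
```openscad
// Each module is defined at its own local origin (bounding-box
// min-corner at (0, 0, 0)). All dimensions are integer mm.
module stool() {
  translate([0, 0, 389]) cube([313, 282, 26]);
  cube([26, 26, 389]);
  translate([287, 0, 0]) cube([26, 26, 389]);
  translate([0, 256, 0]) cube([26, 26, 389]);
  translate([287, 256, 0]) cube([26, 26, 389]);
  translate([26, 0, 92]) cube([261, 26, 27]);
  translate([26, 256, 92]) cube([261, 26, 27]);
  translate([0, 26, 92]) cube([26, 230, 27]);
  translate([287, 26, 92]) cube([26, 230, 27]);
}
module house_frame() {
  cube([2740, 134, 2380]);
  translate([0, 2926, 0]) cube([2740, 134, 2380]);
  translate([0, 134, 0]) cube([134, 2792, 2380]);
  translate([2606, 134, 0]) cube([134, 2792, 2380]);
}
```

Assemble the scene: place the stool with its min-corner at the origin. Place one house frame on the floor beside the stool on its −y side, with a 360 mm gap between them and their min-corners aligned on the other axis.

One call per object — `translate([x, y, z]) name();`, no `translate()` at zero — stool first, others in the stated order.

stool();
translate([0, -3420, 0]) house_frame();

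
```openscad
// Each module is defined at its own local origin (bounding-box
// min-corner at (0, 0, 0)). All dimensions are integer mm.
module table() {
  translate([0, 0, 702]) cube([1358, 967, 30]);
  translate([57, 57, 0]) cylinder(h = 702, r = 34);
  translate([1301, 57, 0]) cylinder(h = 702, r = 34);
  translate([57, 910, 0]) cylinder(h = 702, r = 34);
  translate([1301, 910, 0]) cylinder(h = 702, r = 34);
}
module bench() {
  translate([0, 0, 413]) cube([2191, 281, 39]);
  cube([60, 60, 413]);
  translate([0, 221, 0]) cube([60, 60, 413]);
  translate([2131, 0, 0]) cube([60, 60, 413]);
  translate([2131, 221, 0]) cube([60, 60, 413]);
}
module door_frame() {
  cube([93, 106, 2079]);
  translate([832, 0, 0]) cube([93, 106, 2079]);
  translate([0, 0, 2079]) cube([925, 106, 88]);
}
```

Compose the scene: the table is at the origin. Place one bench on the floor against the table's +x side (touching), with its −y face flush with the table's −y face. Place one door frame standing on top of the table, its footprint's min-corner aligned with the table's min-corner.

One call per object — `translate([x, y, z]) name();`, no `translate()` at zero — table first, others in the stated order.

table();
translate([1358, 0, 0]) bench();
translate([0, 0, 732]) door_frame();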